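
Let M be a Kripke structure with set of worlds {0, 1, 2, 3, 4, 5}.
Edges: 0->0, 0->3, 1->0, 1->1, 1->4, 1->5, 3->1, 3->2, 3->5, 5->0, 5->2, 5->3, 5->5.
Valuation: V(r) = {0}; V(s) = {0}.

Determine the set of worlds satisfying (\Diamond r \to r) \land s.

Recall that \Diamond ψ holds at a world iff ψ holds at some accessible world.
Let φ = (\Diamond r \to r) \land s. Evaluate φ at each world:
  0 (successors {0, 3}): φ is true.
  1 (successors {0, 1, 4, 5}): φ is false.
  2 (successors ∅): φ is false.
  3 (successors {1, 2, 5}): φ is false.
  4 (successors ∅): φ is false.
  5 (successors {0, 2, 3, 5}): φ is false.
For instance, at 1:
  At 1: \Diamond r \to r is false, s is false, so (\Diamond r \to r) \land s is false.
    At 1: \Diamond r is true, r is false, so \Diamond r \to r is false.
      At 1: \Diamond r requires r at some successor in {0, 1, 4, 5}.
        r holds at 0, so \Diamond r is true at 1.
Satisfying worlds: {0}

0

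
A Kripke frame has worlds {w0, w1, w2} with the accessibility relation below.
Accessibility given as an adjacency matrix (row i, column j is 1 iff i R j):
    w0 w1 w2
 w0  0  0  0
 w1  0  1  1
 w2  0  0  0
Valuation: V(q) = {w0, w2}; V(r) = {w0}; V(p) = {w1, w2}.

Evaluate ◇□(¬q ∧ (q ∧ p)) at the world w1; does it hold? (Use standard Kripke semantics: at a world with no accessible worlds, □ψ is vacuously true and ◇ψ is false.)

At w1: ◇□(¬q ∧ (q ∧ p)) requires □(¬q ∧ (q ∧ p)) at some successor in {w1, w2}.
  □(¬q ∧ (q ∧ p)) holds at w2, so ◇□(¬q ∧ (q ∧ p)) is true at w1.
    At w2: no accessible worlds, so □(¬q ∧ (q ∧ p)) holds vacuously.

Yes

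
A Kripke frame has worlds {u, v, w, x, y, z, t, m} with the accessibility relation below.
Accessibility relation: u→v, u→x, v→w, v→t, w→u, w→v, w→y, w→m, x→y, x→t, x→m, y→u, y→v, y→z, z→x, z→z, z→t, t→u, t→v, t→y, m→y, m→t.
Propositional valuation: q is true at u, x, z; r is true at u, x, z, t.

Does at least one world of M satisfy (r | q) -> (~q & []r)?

Let φ = (r | q) -> (~q & []r). Evaluate φ at each world:
  u (successors {v, x}): φ is false.
  v (successors {w, t}): φ is true.
  w (successors {u, v, y, m}): φ is true.
  x (successors {y, t, m}): φ is false.
  y (successors {u, v, z}): φ is true.
  z (successors {x, z, t}): φ is false.
  t (successors {u, v, y}): φ is false.
  m (successors {y, t}): φ is true.
Detail at v (witness):
  At v: r | q is false, ~q & []r is false, so (r | q) -> (~q & []r) is true.
    At v: ~q is true, []r is false, so ~q & []r is false.
      At v: []r requires r at every successor {w, t}.
        r fails at w, so []r is false at v.

Yes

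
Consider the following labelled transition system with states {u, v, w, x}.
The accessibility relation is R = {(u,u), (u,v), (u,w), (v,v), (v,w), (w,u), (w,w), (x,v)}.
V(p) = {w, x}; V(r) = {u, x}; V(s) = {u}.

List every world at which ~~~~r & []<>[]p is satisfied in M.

none

Let φ = ~~~~r & []<>[]p. Evaluate φ at each world:
  u (successors {u, v, w}): φ is false.
  v (successors {v, w}): φ is false.
  w (successors {u, w}): φ is false.
  x (successors {v}): φ is false.
For instance, at u:
  At u: ~~~~r is true, []<>[]p is false, so ~~~~r & []<>[]p is false.
    At u: []<>[]p requires <>[]p at every successor {u, v, w}.
      <>[]p fails at u, so []<>[]p is false at u.
Satisfying worlds: none.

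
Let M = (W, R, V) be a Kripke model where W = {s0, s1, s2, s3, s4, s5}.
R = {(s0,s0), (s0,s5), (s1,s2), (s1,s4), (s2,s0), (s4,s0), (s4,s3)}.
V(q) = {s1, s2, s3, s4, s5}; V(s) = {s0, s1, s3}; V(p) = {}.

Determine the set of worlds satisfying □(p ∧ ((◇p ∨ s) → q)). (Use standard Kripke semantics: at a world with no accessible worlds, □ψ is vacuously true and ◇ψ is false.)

s3, s5

Recall that □ψ holds at a world iff ψ holds at every accessible world, and ◇ψ holds iff ψ holds at some accessible world.
Let φ = □(p ∧ ((◇p ∨ s) → q)). Evaluate φ at each world:
  s0 (successors {s0, s5}): φ is false.
  s1 (successors {s2, s4}): φ is false.
  s2 (successors {s0}): φ is false.
  s3 (successors ∅): φ is true.
  s4 (successors {s0, s3}): φ is false.
  s5 (successors ∅): φ is true.
For instance, at s2:
  At s2: □(p ∧ ((◇p ∨ s) → q)) requires p ∧ ((◇p ∨ s) → q) at every successor {s0}.
    p ∧ ((◇p ∨ s) → q) fails at s0, so □(p ∧ ((◇p ∨ s) → q)) is false at s2.
      At s0: p is false, (◇p ∨ s) → q is false, so p ∧ ((◇p ∨ s) → q) is false.
Satisfying worlds: {s3, s5}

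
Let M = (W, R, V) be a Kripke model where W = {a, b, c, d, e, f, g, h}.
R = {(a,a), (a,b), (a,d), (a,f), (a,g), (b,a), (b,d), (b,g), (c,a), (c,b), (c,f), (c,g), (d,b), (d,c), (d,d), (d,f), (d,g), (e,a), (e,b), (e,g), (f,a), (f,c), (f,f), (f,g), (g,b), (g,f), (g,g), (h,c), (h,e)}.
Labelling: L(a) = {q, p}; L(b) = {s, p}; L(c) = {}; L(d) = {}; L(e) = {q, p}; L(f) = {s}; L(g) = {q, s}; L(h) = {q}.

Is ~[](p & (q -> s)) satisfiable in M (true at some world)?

Let φ = ~[](p & (q -> s)). Evaluate φ at each world:
  a (successors {a, b, d, f, g}): φ is true.
  b (successors {a, d, g}): φ is true.
  c (successors {a, b, f, g}): φ is true.
  d (successors {b, c, d, f, g}): φ is true.
  e (successors {a, b, g}): φ is true.
  f (successors {a, c, f, g}): φ is true.
  g (successors {b, f, g}): φ is true.
  h (successors {c, e}): φ is true.
Detail at a (witness):
  At a: [](p & (q -> s)) is false, so ~[](p & (q -> s)) is true.
    At a: [](p & (q -> s)) requires p & (q -> s) at every successor {a, b, d, f, g}.
      p & (q -> s) fails at a, so [](p & (q -> s)) is false at a.

Yes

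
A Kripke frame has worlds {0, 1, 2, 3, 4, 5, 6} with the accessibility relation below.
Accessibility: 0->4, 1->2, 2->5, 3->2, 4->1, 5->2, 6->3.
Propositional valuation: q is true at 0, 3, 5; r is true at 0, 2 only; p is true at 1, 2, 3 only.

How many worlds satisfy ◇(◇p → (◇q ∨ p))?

5

Let φ = ◇(◇p → (◇q ∨ p)). Evaluate φ at each world:
  0 (successors {4}): φ is false.
  1 (successors {2}): φ is true.
  2 (successors {5}): φ is false.
  3 (successors {2}): φ is true.
  4 (successors {1}): φ is true.
  5 (successors {2}): φ is true.
  6 (successors {3}): φ is true.
For instance, at 4:
  At 4: ◇(◇p → (◇q ∨ p)) requires ◇p → (◇q ∨ p) at some successor in {1}.
    ◇p → (◇q ∨ p) holds at 1, so ◇(◇p → (◇q ∨ p)) is true at 4.
      At 1: ◇p is true, ◇q ∨ p is true, so ◇p → (◇q ∨ p) is true.
Satisfying worlds: {1, 3, 4, 5, 6}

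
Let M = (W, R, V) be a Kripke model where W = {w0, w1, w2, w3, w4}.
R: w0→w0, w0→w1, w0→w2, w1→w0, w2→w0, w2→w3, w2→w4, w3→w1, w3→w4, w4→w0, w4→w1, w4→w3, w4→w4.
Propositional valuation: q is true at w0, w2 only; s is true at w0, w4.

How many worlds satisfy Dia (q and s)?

4

Let φ = Dia (q and s). Evaluate φ at each world:
  w0 (successors {w0, w1, w2}): φ is true.
  w1 (successors {w0}): φ is true.
  w2 (successors {w0, w3, w4}): φ is true.
  w3 (successors {w1, w4}): φ is false.
  w4 (successors {w0, w1, w3, w4}): φ is true.
For instance, at w0:
  At w0: Dia (q and s) requires q and s at some successor in {w0, w1, w2}.
    q and s holds at w0, so Dia (q and s) is true at w0.
Satisfying worlds: {w0, w1, w2, w4}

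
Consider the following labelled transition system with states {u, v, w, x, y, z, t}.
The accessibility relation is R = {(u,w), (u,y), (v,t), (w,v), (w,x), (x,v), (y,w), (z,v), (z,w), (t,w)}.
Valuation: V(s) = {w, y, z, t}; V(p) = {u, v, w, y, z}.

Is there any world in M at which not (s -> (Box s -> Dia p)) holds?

No

Recall that Box ψ holds at a world iff ψ holds at every accessible world, and Dia ψ holds iff ψ holds at some accessible world.
Let φ = not (s -> (Box s -> Dia p)). Evaluate φ at each world:
  u (successors {w, y}): φ is false.
  v (successors {t}): φ is false.
  w (successors {v, x}): φ is false.
  x (successors {v}): φ is false.
  y (successors {w}): φ is false.
  z (successors {v, w}): φ is false.
  t (successors {w}): φ is false.
For instance, at u:
  At u: s -> (Box s -> Dia p) is true, so not (s -> (Box s -> Dia p)) is false.
    At u: s is false, Box s -> Dia p is true, so s -> (Box s -> Dia p) is true.
      At u: Box s is true, Dia p is true, so Box s -> Dia p is true.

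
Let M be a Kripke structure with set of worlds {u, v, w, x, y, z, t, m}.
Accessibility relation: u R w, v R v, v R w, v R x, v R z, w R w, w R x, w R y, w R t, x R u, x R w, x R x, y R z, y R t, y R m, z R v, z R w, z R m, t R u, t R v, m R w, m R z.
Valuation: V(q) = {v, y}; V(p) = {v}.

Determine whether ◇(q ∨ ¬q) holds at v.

Yes

At v: ◇(q ∨ ¬q) requires q ∨ ¬q at some successor in {v, w, x, z}.
  q ∨ ¬q holds at v, so ◇(q ∨ ¬q) is true at v.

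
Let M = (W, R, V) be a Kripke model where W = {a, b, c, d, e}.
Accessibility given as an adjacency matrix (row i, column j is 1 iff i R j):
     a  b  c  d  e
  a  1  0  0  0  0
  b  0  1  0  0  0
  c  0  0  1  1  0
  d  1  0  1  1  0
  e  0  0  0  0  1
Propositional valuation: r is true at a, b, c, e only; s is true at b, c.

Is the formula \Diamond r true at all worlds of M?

Yes

Let φ = \Diamond r. Evaluate φ at each world:
  a (successors {a}): φ is true.
  b (successors {b}): φ is true.
  c (successors {c, d}): φ is true.
  d (successors {a, c, d}): φ is true.
  e (successors {e}): φ is true.
For instance, at b:
  At b: \Diamond r requires r at some successor in {b}.
    r holds at b, so \Diamond r is true at b.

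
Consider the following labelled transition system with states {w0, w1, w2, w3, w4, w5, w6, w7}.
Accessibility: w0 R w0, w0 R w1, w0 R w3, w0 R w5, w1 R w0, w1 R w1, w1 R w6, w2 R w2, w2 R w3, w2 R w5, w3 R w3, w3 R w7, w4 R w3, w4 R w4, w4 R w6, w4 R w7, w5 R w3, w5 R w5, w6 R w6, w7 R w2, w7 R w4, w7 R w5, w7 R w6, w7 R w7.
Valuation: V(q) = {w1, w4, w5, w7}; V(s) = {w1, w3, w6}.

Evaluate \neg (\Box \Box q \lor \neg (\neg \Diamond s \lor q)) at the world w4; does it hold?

At w4: \Box \Box q \lor \neg (\neg \Diamond s \lor q) is false, so \neg (\Box \Box q \lor \neg (\neg \Diamond s \lor q)) is true.
  At w4: \Box \Box q is false, \neg (\neg \Diamond s \lor q) is false, so \Box \Box q \lor \neg (\neg \Diamond s \lor q) is false.
    At w4: \Box \Box q requires \Box q at every successor {w3, w4, w6, w7}.
      \Box q fails at w3, so \Box \Box q is false at w4.
    At w4: \neg \Diamond s \lor q is true, so \neg (\neg \Diamond s \lor q) is false.
      At w4: \neg \Diamond s is false, q is true, so \neg \Diamond s \lor q is true.

Yes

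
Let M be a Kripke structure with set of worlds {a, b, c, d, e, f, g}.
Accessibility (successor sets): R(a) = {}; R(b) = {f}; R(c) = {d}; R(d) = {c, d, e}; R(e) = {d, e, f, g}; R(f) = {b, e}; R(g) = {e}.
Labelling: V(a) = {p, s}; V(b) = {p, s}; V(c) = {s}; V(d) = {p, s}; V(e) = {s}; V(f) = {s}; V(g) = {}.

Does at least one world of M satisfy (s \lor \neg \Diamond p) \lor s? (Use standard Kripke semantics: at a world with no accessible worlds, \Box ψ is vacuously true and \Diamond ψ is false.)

Yes

Let φ = (s \lor \neg \Diamond p) \lor s. Evaluate φ at each world:
  a (successors ∅): φ is true.
  b (successors {f}): φ is true.
  c (successors {d}): φ is true.
  d (successors {c, d, e}): φ is true.
  e (successors {d, e, f, g}): φ is true.
  f (successors {b, e}): φ is true.
  g (successors {e}): φ is true.
Detail at a (witness):
  At a: s \lor \neg \Diamond p is true, s is true, so (s \lor \neg \Diamond p) \lor s is true.
    At a: s is true, \neg \Diamond p is true, so s \lor \neg \Diamond p is true.
      At a: \Diamond p is false, so \neg \Diamond p is true.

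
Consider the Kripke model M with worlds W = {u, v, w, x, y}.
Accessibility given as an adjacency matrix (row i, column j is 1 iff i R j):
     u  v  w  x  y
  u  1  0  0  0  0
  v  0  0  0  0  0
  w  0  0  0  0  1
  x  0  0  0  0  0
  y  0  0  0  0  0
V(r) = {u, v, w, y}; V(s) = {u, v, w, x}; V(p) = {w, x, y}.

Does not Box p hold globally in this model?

No

Let φ = not Box p. Evaluate φ at each world:
  u (successors {u}): φ is true.
  v (successors ∅): φ is false.
  w (successors {y}): φ is false.
  x (successors ∅): φ is false.
  y (successors ∅): φ is false.
Detail at v (counterexample):
  At v: Box p is true, so not Box p is false.
    At v: no accessible worlds, so Box p holds vacuously.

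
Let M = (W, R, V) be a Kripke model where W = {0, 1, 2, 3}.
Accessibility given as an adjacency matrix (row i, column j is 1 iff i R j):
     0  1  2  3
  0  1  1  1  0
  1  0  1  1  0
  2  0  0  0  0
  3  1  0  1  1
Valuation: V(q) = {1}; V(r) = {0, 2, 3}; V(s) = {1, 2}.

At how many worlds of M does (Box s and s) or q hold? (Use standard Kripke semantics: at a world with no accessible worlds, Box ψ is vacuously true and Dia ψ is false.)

Recall that Box ψ holds at a world iff ψ holds at every accessible world, and Dia ψ holds iff ψ holds at some accessible world.
Let φ = (Box s and s) or q. Evaluate φ at each world:
  0 (successors {0, 1, 2}): φ is false.
  1 (successors {1, 2}): φ is true.
  2 (successors ∅): φ is true.
  3 (successors {0, 2, 3}): φ is false.
For instance, at 1:
  At 1: Box s and s is true, q is true, so (Box s and s) or q is true.
    At 1: Box s is true, s is true, so Box s and s is true.
      At 1: Box s requires s at every successor {1, 2}.
        At 1: s is true.
        At 2: s is true.
      So Box s is true at 1.
Satisfying worlds: {1, 2}

2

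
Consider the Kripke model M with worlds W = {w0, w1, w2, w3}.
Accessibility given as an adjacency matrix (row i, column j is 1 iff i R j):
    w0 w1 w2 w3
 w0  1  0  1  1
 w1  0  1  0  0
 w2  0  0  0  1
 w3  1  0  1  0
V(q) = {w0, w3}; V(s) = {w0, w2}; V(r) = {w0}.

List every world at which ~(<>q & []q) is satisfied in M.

Let φ = ~(<>q & []q). Evaluate φ at each world:
  w0 (successors {w0, w2, w3}): φ is true.
  w1 (successors {w1}): φ is true.
  w2 (successors {w3}): φ is false.
  w3 (successors {w0, w2}): φ is true.
For instance, at w2:
  At w2: <>q & []q is true, so ~(<>q & []q) is false.
    At w2: <>q is true, []q is true, so <>q & []q is true.
      At w2: <>q requires q at some successor in {w3}.
        q holds at w3, so <>q is true at w2.
      At w2: []q requires q at every successor {w3}.
        At w3: q is true.
      So []q is true at w2.
Satisfying worlds: {w0, w1, w3}

w0, w1, w3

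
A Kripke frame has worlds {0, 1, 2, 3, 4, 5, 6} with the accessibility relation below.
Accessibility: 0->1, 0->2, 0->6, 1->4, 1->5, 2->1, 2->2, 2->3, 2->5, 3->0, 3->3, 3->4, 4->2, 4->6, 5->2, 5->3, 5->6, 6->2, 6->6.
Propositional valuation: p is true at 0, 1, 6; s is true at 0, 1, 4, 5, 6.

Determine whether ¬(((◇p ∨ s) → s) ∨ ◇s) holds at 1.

At 1: ((◇p ∨ s) → s) ∨ ◇s is true, so ¬(((◇p ∨ s) → s) ∨ ◇s) is false.
  At 1: (◇p ∨ s) → s is true, ◇s is true, so ((◇p ∨ s) → s) ∨ ◇s is true.
    At 1: ◇p ∨ s is true, s is true, so (◇p ∨ s) → s is true.
      At 1: ◇p is false, s is true, so ◇p ∨ s is true.
    At 1: ◇s requires s at some successor in {4, 5}.
      s holds at 4, so ◇s is true at 1.

No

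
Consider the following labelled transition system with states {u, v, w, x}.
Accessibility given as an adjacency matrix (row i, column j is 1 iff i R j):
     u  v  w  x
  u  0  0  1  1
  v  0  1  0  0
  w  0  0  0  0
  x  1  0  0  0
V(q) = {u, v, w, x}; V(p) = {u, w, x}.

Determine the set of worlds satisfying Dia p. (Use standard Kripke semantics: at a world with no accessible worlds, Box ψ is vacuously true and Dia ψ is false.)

Let φ = Dia p. Evaluate φ at each world:
  u (successors {w, x}): φ is true.
  v (successors {v}): φ is false.
  w (successors ∅): φ is false.
  x (successors {u}): φ is true.
For instance, at x:
  At x: Dia p requires p at some successor in {u}.
    p holds at u, so Dia p is true at x.
Satisfying worlds: {u, x}

u, x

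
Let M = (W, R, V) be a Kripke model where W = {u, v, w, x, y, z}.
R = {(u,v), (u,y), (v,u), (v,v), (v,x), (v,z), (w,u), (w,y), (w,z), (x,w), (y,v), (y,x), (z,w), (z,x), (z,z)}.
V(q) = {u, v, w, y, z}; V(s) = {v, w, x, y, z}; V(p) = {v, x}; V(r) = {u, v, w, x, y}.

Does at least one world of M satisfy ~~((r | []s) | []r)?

Yes

Recall that []ψ holds at a world iff ψ holds at every accessible world, and <>ψ holds iff ψ holds at some accessible world.
Let φ = ~~((r | []s) | []r). Evaluate φ at each world:
  u (successors {v, y}): φ is true.
  v (successors {u, v, x, z}): φ is true.
  w (successors {u, y, z}): φ is true.
  x (successors {w}): φ is true.
  y (successors {v, x}): φ is true.
  z (successors {w, x, z}): φ is true.
Detail at u (witness):
  At u: ~((r | []s) | []r) is false, so ~~((r | []s) | []r) is true.
    At u: (r | []s) | []r is true, so ~((r | []s) | []r) is false.
      At u: r | []s is true, []r is true, so (r | []s) | []r is true.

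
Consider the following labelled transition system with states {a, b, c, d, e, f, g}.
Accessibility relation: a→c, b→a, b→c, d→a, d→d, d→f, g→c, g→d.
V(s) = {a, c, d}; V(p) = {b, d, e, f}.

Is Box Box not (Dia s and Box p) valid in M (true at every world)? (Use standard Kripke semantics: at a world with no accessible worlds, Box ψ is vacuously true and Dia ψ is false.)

Yes

Recall that Box ψ holds at a world iff ψ holds at every accessible world, and Dia ψ holds iff ψ holds at some accessible world.
Let φ = Box Box not (Dia s and Box p). Evaluate φ at each world:
  a (successors {c}): φ is true.
  b (successors {a, c}): φ is true.
  c (successors ∅): φ is true.
  d (successors {a, d, f}): φ is true.
  e (successors ∅): φ is true.
  f (successors ∅): φ is true.
  g (successors {c, d}): φ is true.
For instance, at g:
  At g: Box Box not (Dia s and Box p) requires Box not (Dia s and Box p) at every successor {c, d}.
      At c: no accessible worlds, so Box not (Dia s and Box p) holds vacuously.
      At d: Box not (Dia s and Box p) requires not (Dia s and Box p) at every successor {a, d, f}.
        At a: not (Dia s and Box p) is true.
        At d: not (Dia s and Box p) is true.
        At f: not (Dia s and Box p) is true.
      So Box not (Dia s and Box p) is true at d.
  So Box Box not (Dia s and Box p) is true at g.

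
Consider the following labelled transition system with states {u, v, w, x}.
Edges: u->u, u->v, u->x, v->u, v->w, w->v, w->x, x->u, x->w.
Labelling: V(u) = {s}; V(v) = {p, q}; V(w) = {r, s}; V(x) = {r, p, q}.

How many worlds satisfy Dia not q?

Recall that Dia ψ holds at a world iff ψ holds at some accessible world.
Let φ = Dia not q. Evaluate φ at each world:
  u (successors {u, v, x}): φ is true.
  v (successors {u, w}): φ is true.
  w (successors {v, x}): φ is false.
  x (successors {u, w}): φ is true.
For instance, at u:
  At u: Dia not q requires not q at some successor in {u, v, x}.
    not q holds at u, so Dia not q is true at u.
Satisfying worlds: {u, v, x}

3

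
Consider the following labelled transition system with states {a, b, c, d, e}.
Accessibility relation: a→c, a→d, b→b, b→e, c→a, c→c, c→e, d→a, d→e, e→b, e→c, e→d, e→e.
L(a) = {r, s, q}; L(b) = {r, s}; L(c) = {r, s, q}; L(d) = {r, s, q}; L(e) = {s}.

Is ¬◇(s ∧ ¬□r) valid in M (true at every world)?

No

Recall that □ψ holds at a world iff ψ holds at every accessible world, and ◇ψ holds iff ψ holds at some accessible world.
Let φ = ¬◇(s ∧ ¬□r). Evaluate φ at each world:
  a (successors {c, d}): φ is false.
  b (successors {b, e}): φ is false.
  c (successors {a, c, e}): φ is false.
  d (successors {a, e}): φ is false.
  e (successors {b, c, d, e}): φ is false.
Detail at a (counterexample):
  At a: ◇(s ∧ ¬□r) is true, so ¬◇(s ∧ ¬□r) is false.
    At a: ◇(s ∧ ¬□r) requires s ∧ ¬□r at some successor in {c, d}.
      s ∧ ¬□r holds at c, so ◇(s ∧ ¬□r) is true at a.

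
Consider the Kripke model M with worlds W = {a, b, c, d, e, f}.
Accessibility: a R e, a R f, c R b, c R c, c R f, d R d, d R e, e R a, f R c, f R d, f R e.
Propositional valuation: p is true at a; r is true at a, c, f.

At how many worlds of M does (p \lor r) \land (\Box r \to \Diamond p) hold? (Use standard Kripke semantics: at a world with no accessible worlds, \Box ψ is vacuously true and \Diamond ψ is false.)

Recall that \Box ψ holds at a world iff ψ holds at every accessible world, and \Diamond ψ holds iff ψ holds at some accessible world.
Let φ = (p \lor r) \land (\Box r \to \Diamond p). Evaluate φ at each world:
  a (successors {e, f}): φ is true.
  b (successors ∅): φ is false.
  c (successors {b, c, f}): φ is true.
  d (successors {d, e}): φ is false.
  e (successors {a}): φ is false.
  f (successors {c, d, e}): φ is true.
For instance, at f:
  At f: p \lor r is true, \Box r \to \Diamond p is true, so (p \lor r) \land (\Box r \to \Diamond p) is true.
    At f: \Box r is false, \Diamond p is false, so \Box r \to \Diamond p is true.
      At f: \Box r requires r at every successor {c, d, e}.
        r fails at d, so \Box r is false at f.
      At f: \Diamond p requires p at some successor in {c, d, e}.
        At c: p is false.
        At d: p is false.
        At e: p is false.
      So \Diamond p is false at f.
Satisfying worlds: {a, c, f}

3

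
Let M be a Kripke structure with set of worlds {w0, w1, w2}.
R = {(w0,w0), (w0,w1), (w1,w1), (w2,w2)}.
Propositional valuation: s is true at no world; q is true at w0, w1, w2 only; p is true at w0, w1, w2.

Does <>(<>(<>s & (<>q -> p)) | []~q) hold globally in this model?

Let φ = <>(<>(<>s & (<>q -> p)) | []~q). Evaluate φ at each world:
  w0 (successors {w0, w1}): φ is false.
  w1 (successors {w1}): φ is false.
  w2 (successors {w2}): φ is false.
Detail at w0 (counterexample):
  At w0: <>(<>(<>s & (<>q -> p)) | []~q) requires <>(<>s & (<>q -> p)) | []~q at some successor in {w0, w1}.
    At w0: <>(<>s & (<>q -> p)) | []~q is false.
    At w1: <>(<>s & (<>q -> p)) | []~q is false.
  So <>(<>(<>s & (<>q -> p)) | []~q) is false at w0.

No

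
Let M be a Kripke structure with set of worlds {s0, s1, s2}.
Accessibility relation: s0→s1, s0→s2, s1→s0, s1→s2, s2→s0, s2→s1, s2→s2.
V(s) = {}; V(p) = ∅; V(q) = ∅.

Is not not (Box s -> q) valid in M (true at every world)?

Recall that Box ψ holds at a world iff ψ holds at every accessible world, and Dia ψ holds iff ψ holds at some accessible world.
Let φ = not not (Box s -> q). Evaluate φ at each world:
  s0 (successors {s1, s2}): φ is true.
  s1 (successors {s0, s2}): φ is true.
  s2 (successors {s0, s1, s2}): φ is true.
For instance, at s0:
  At s0: not (Box s -> q) is false, so not not (Box s -> q) is true.
    At s0: Box s -> q is true, so not (Box s -> q) is false.
      At s0: Box s is false, q is false, so Box s -> q is true.

Yes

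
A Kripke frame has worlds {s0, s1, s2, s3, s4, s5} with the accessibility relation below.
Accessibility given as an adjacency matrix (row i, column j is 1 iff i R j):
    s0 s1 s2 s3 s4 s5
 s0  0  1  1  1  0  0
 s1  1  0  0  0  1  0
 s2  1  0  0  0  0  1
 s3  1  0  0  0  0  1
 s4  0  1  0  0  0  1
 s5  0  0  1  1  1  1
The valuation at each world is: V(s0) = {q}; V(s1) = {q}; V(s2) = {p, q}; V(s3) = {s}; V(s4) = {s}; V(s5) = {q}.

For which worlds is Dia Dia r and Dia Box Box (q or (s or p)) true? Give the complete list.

none

Recall that Box ψ holds at a world iff ψ holds at every accessible world, and Dia ψ holds iff ψ holds at some accessible world.
Let φ = Dia Dia r and Dia Box Box (q or (s or p)). Evaluate φ at each world:
  s0 (successors {s1, s2, s3}): φ is false.
  s1 (successors {s0, s4}): φ is false.
  s2 (successors {s0, s5}): φ is false.
  s3 (successors {s0, s5}): φ is false.
  s4 (successors {s1, s5}): φ is false.
  s5 (successors {s2, s3, s4, s5}): φ is false.
For instance, at s3:
  At s3: Dia Dia r is false, Dia Box Box (q or (s or p)) is true, so Dia Dia r and Dia Box Box (q or (s or p)) is false.
    At s3: Dia Dia r requires Dia r at some successor in {s0, s5}.
      At s0: Dia r is false.
      At s5: Dia r is false.
    So Dia Dia r is false at s3.
    At s3: Dia Box Box (q or (s or p)) requires Box Box (q or (s or p)) at some successor in {s0, s5}.
      Box Box (q or (s or p)) holds at s0, so Dia Box Box (q or (s or p)) is true at s3.
Satisfying worlds: none.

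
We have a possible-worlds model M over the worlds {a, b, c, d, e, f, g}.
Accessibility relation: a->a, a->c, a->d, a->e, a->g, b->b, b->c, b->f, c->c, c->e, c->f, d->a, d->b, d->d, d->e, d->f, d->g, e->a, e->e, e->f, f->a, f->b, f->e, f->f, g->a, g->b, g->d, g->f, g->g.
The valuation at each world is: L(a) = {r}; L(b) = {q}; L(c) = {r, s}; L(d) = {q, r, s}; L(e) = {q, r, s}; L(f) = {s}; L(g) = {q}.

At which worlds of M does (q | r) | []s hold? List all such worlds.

a, b, c, d, e, g

Recall that []ψ holds at a world iff ψ holds at every accessible world, and <>ψ holds iff ψ holds at some accessible world.
Let φ = (q | r) | []s. Evaluate φ at each world:
  a (successors {a, c, d, e, g}): φ is true.
  b (successors {b, c, f}): φ is true.
  c (successors {c, e, f}): φ is true.
  d (successors {a, b, d, e, f, g}): φ is true.
  e (successors {a, e, f}): φ is true.
  f (successors {a, b, e, f}): φ is false.
  g (successors {a, b, d, f, g}): φ is true.
For instance, at d:
  At d: q | r is true, []s is false, so (q | r) | []s is true.
    At d: []s requires s at every successor {a, b, d, e, f, g}.
      s fails at a, so []s is false at d.
Satisfying worlds: {a, b, c, d, e, g}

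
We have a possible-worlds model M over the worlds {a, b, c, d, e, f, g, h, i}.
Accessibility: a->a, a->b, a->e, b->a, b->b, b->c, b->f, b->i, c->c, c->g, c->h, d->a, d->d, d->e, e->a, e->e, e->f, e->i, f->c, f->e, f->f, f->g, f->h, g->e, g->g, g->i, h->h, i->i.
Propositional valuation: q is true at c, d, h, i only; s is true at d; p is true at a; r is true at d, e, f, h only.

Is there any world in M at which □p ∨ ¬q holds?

Yes

Recall that □ψ holds at a world iff ψ holds at every accessible world, and ◇ψ holds iff ψ holds at some accessible world.
Let φ = □p ∨ ¬q. Evaluate φ at each world:
  a (successors {a, b, e}): φ is true.
  b (successors {a, b, c, f, i}): φ is true.
  c (successors {c, g, h}): φ is false.
  d (successors {a, d, e}): φ is false.
  e (successors {a, e, f, i}): φ is true.
  f (successors {c, e, f, g, h}): φ is true.
  g (successors {e, g, i}): φ is true.
  h (successors {h}): φ is false.
  i (successors {i}): φ is false.
Detail at a (witness):
  At a: □p is false, ¬q is true, so □p ∨ ¬q is true.
    At a: □p requires p at every successor {a, b, e}.
      p fails at b, so □p is false at a.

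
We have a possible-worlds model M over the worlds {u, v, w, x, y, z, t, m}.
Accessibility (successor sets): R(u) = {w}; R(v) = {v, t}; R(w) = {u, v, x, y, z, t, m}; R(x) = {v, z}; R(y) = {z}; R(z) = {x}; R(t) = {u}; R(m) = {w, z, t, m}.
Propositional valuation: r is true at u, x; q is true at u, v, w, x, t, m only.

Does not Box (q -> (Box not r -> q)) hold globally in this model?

Let φ = not Box (q -> (Box not r -> q)). Evaluate φ at each world:
  u (successors {w}): φ is false.
  v (successors {v, t}): φ is false.
  w (successors {u, v, x, y, z, t, m}): φ is false.
  x (successors {v, z}): φ is false.
  y (successors {z}): φ is false.
  z (successors {x}): φ is false.
  t (successors {u}): φ is false.
  m (successors {w, z, t, m}): φ is false.
Detail at u (counterexample):
  At u: Box (q -> (Box not r -> q)) is true, so not Box (q -> (Box not r -> q)) is false.
    At u: Box (q -> (Box not r -> q)) requires q -> (Box not r -> q) at every successor {w}.
      At w: q -> (Box not r -> q) is true.
    So Box (q -> (Box not r -> q)) is true at u.

No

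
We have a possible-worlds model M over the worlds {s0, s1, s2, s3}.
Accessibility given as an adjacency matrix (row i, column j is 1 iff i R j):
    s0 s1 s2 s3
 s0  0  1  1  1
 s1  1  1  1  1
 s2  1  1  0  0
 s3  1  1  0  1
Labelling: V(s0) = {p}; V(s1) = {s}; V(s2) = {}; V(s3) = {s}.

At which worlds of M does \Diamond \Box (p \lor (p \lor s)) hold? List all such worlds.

Let φ = \Diamond \Box (p \lor (p \lor s)). Evaluate φ at each world:
  s0 (successors {s1, s2, s3}): φ is true.
  s1 (successors {s0, s1, s2, s3}): φ is true.
  s2 (successors {s0, s1}): φ is false.
  s3 (successors {s0, s1, s3}): φ is true.
For instance, at s1:
  At s1: \Diamond \Box (p \lor (p \lor s)) requires \Box (p \lor (p \lor s)) at some successor in {s0, s1, s2, s3}.
    \Box (p \lor (p \lor s)) holds at s2, so \Diamond \Box (p \lor (p \lor s)) is true at s1.
      At s2: \Box (p \lor (p \lor s)) requires p \lor (p \lor s) at every successor {s0, s1}.
        At s0: p \lor (p \lor s) is true.
        At s1: p \lor (p \lor s) is true.
      So \Box (p \lor (p \lor s)) is true at s2.
Satisfying worlds: {s0, s1, s3}

s0, s1, s3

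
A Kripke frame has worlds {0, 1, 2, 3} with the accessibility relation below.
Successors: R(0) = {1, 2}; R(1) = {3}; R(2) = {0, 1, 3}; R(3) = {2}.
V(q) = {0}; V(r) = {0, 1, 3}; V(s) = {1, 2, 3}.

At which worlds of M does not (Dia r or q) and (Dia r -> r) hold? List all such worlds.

3

Recall that Dia ψ holds at a world iff ψ holds at some accessible world.
Let φ = not (Dia r or q) and (Dia r -> r). Evaluate φ at each world:
  0 (successors {1, 2}): φ is false.
  1 (successors {3}): φ is false.
  2 (successors {0, 1, 3}): φ is false.
  3 (successors {2}): φ is true.
For instance, at 3:
  At 3: not (Dia r or q) is true, Dia r -> r is true, so not (Dia r or q) and (Dia r -> r) is true.
    At 3: Dia r or q is false, so not (Dia r or q) is true.
      At 3: Dia r is false, q is false, so Dia r or q is false.
    At 3: Dia r is false, r is true, so Dia r -> r is true.
      At 3: Dia r requires r at some successor in {2}.
        At 2: r is false.
      So Dia r is false at 3.
Satisfying worlds: {3}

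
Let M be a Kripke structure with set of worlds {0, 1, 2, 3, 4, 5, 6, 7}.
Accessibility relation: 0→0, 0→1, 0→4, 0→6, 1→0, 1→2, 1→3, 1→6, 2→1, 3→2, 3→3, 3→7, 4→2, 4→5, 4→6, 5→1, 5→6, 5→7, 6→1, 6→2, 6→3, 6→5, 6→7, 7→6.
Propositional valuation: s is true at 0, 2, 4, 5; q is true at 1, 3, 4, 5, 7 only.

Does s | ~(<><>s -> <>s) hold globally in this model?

Let φ = s | ~(<><>s -> <>s). Evaluate φ at each world:
  0 (successors {0, 1, 4, 6}): φ is true.
  1 (successors {0, 2, 3, 6}): φ is false.
  2 (successors {1}): φ is true.
  3 (successors {2, 3, 7}): φ is false.
  4 (successors {2, 5, 6}): φ is true.
  5 (successors {1, 6, 7}): φ is true.
  6 (successors {1, 2, 3, 5, 7}): φ is false.
  7 (successors {6}): φ is true.
Detail at 1 (counterexample):
  At 1: s is false, ~(<><>s -> <>s) is false, so s | ~(<><>s -> <>s) is false.
    At 1: <><>s -> <>s is true, so ~(<><>s -> <>s) is false.
      At 1: <><>s is true, <>s is true, so <><>s -> <>s is true.

No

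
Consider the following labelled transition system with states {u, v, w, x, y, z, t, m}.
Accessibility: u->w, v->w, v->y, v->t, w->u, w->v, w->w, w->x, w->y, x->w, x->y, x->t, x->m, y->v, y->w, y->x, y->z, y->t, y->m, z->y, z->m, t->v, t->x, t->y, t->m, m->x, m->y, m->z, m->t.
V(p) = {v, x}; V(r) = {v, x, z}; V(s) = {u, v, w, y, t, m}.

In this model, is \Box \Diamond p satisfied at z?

Yes

At z: \Box \Diamond p requires \Diamond p at every successor {y, m}.
    At y: \Diamond p requires p at some successor in {v, w, x, z, t, m}.
      p holds at v, so \Diamond p is true at y.
    At m: \Diamond p requires p at some successor in {x, y, z, t}.
      p holds at x, so \Diamond p is true at m.
So \Box \Diamond p is true at z.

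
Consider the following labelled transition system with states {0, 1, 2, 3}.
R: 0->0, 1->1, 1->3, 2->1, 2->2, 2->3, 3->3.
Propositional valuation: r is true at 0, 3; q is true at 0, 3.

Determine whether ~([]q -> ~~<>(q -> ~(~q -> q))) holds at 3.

Yes

Recall that []ψ holds at a world iff ψ holds at every accessible world, and <>ψ holds iff ψ holds at some accessible world.
At 3: []q -> ~~<>(q -> ~(~q -> q)) is false, so ~([]q -> ~~<>(q -> ~(~q -> q))) is true.
  At 3: []q is true, ~~<>(q -> ~(~q -> q)) is false, so []q -> ~~<>(q -> ~(~q -> q)) is false.
    At 3: []q requires q at every successor {3}.
      At 3: q is true.
    So []q is true at 3.
    At 3: ~<>(q -> ~(~q -> q)) is true, so ~~<>(q -> ~(~q -> q)) is false.
      At 3: <>(q -> ~(~q -> q)) is false, so ~<>(q -> ~(~q -> q)) is true.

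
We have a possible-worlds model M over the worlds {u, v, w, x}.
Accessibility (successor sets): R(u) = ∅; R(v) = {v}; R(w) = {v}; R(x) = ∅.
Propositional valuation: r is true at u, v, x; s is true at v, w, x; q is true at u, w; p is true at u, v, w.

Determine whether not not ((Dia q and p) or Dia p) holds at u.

No

At u: not ((Dia q and p) or Dia p) is true, so not not ((Dia q and p) or Dia p) is false.
  At u: (Dia q and p) or Dia p is false, so not ((Dia q and p) or Dia p) is true.
    At u: Dia q and p is false, Dia p is false, so (Dia q and p) or Dia p is false.
      At u: Dia q is false, p is true, so Dia q and p is false.
      At u: no accessible worlds, so Dia p is false.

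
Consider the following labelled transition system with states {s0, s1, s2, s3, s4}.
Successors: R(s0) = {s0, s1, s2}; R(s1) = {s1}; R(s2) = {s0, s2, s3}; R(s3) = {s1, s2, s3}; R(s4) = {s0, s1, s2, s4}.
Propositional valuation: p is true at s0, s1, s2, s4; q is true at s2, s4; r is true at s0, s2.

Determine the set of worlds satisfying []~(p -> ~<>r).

none

Recall that []ψ holds at a world iff ψ holds at every accessible world, and <>ψ holds iff ψ holds at some accessible world.
Let φ = []~(p -> ~<>r). Evaluate φ at each world:
  s0 (successors {s0, s1, s2}): φ is false.
  s1 (successors {s1}): φ is false.
  s2 (successors {s0, s2, s3}): φ is false.
  s3 (successors {s1, s2, s3}): φ is false.
  s4 (successors {s0, s1, s2, s4}): φ is false.
For instance, at s4:
  At s4: []~(p -> ~<>r) requires ~(p -> ~<>r) at every successor {s0, s1, s2, s4}.
    ~(p -> ~<>r) fails at s1, so []~(p -> ~<>r) is false at s4.
      At s1: p -> ~<>r is true, so ~(p -> ~<>r) is false.
Satisfying worlds: none.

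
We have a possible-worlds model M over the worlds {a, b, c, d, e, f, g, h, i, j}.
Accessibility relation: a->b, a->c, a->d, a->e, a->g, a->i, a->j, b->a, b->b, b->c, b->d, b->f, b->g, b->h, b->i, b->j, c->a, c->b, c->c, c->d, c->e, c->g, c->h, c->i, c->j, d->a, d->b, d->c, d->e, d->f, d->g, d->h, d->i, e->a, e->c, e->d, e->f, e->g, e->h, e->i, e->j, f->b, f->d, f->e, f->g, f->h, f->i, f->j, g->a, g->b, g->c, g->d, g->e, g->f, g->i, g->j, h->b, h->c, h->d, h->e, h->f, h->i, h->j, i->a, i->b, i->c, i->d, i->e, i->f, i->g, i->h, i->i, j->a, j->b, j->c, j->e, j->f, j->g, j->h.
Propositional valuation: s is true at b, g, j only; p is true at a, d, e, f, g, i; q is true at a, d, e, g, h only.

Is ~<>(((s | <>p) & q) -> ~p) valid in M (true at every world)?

Let φ = ~<>(((s | <>p) & q) -> ~p). Evaluate φ at each world:
  a (successors {b, c, d, e, g, i, j}): φ is false.
  b (successors {a, b, c, d, f, g, h, i, j}): φ is false.
  c (successors {a, b, c, d, e, g, h, i, j}): φ is false.
  d (successors {a, b, c, e, f, g, h, i}): φ is false.
  e (successors {a, c, d, f, g, h, i, j}): φ is false.
  f (successors {b, d, e, g, h, i, j}): φ is false.
  g (successors {a, b, c, d, e, f, i, j}): φ is false.
  h (successors {b, c, d, e, f, i, j}): φ is false.
  i (successors {a, b, c, d, e, f, g, h, i}): φ is false.
  j (successors {a, b, c, e, f, g, h}): φ is false.
Detail at a (counterexample):
  At a: <>(((s | <>p) & q) -> ~p) is true, so ~<>(((s | <>p) & q) -> ~p) is false.
    At a: <>(((s | <>p) & q) -> ~p) requires ((s | <>p) & q) -> ~p at some successor in {b, c, d, e, g, i, j}.
      ((s | <>p) & q) -> ~p holds at b, so <>(((s | <>p) & q) -> ~p) is true at a.

No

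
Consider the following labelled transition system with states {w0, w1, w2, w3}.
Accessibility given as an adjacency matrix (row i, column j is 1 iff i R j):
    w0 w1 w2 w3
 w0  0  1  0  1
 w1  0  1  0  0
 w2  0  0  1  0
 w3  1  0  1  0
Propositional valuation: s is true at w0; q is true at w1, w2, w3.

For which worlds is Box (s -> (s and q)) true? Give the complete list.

w0, w1, w2

Let φ = Box (s -> (s and q)). Evaluate φ at each world:
  w0 (successors {w1, w3}): φ is true.
  w1 (successors {w1}): φ is true.
  w2 (successors {w2}): φ is true.
  w3 (successors {w0, w2}): φ is false.
For instance, at w1:
  At w1: Box (s -> (s and q)) requires s -> (s and q) at every successor {w1}.
    At w1: s -> (s and q) is true.
  So Box (s -> (s and q)) is true at w1.
Satisfying worlds: {w0, w1, w2}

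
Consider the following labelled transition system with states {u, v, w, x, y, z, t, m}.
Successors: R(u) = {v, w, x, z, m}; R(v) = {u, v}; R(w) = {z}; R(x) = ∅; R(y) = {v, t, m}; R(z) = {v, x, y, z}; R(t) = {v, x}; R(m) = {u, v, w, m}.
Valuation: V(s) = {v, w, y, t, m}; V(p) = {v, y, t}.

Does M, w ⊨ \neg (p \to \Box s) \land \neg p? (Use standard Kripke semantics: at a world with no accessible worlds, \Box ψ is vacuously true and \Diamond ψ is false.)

At w: \neg (p \to \Box s) is false, \neg p is true, so \neg (p \to \Box s) \land \neg p is false.
  At w: p \to \Box s is true, so \neg (p \to \Box s) is false.
    At w: p is false, \Box s is false, so p \to \Box s is true.
      At w: \Box s requires s at every successor {z}.
        s fails at z, so \Box s is false at w.

No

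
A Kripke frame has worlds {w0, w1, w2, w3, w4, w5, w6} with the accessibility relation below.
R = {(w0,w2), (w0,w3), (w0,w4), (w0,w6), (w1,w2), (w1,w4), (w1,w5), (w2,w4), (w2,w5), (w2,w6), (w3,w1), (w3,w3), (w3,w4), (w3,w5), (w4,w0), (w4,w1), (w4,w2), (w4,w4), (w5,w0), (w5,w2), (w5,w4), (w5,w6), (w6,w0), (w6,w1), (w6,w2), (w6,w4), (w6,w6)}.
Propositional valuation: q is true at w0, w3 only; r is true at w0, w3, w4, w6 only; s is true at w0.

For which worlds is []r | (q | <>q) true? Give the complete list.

w0, w3, w4, w5, w6

Recall that []ψ holds at a world iff ψ holds at every accessible world, and <>ψ holds iff ψ holds at some accessible world.
Let φ = []r | (q | <>q). Evaluate φ at each world:
  w0 (successors {w2, w3, w4, w6}): φ is true.
  w1 (successors {w2, w4, w5}): φ is false.
  w2 (successors {w4, w5, w6}): φ is false.
  w3 (successors {w1, w3, w4, w5}): φ is true.
  w4 (successors {w0, w1, w2, w4}): φ is true.
  w5 (successors {w0, w2, w4, w6}): φ is true.
  w6 (successors {w0, w1, w2, w4, w6}): φ is true.
For instance, at w1:
  At w1: []r is false, q | <>q is false, so []r | (q | <>q) is false.
    At w1: []r requires r at every successor {w2, w4, w5}.
      r fails at w2, so []r is false at w1.
    At w1: q is false, <>q is false, so q | <>q is false.
      At w1: <>q requires q at some successor in {w2, w4, w5}.
        At w2: q is false.
        At w4: q is false.
        At w5: q is false.
      So <>q is false at w1.
Satisfying worlds: {w0, w3, w4, w5, w6}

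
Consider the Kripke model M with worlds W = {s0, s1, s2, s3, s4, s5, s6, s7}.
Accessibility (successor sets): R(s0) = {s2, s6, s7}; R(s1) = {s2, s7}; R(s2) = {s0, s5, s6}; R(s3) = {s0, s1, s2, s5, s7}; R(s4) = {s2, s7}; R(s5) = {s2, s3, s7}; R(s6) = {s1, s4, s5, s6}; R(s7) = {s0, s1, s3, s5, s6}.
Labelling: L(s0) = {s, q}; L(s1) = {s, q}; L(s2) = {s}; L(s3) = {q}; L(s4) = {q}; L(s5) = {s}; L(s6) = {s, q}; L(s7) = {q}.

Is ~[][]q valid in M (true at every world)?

Yes

Recall that []ψ holds at a world iff ψ holds at every accessible world, and <>ψ holds iff ψ holds at some accessible world.
Let φ = ~[][]q. Evaluate φ at each world:
  s0 (successors {s2, s6, s7}): φ is true.
  s1 (successors {s2, s7}): φ is true.
  s2 (successors {s0, s5, s6}): φ is true.
  s3 (successors {s0, s1, s2, s5, s7}): φ is true.
  s4 (successors {s2, s7}): φ is true.
  s5 (successors {s2, s3, s7}): φ is true.
  s6 (successors {s1, s4, s5, s6}): φ is true.
  s7 (successors {s0, s1, s3, s5, s6}): φ is true.
For instance, at s4:
  At s4: [][]q is false, so ~[][]q is true.
    At s4: [][]q requires []q at every successor {s2, s7}.
      []q fails at s2, so [][]q is false at s4.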